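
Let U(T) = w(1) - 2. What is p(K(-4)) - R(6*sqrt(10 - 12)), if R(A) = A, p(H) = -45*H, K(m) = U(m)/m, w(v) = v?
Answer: -45/4 - 6*I*sqrt(2) ≈ -11.25 - 8.4853*I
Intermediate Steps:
U(T) = -1 (U(T) = 1 - 2 = -1)
K(m) = -1/m
p(K(-4)) - R(6*sqrt(10 - 12)) = -(-45)/(-4) - 6*sqrt(10 - 12) = -(-45)*(-1)/4 - 6*sqrt(-2) = -45*1/4 - 6*I*sqrt(2) = -45/4 - 6*I*sqrt(2)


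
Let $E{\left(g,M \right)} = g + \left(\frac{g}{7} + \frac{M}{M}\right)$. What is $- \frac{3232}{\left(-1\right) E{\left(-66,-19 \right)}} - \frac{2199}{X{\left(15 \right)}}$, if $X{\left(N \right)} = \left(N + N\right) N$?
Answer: $- \frac{3775493}{78150} \approx -48.311$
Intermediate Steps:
$E{\left(g,M \right)} = 1 + \frac{8 g}{7}$ ($E{\left(g,M \right)} = g + \left(g \frac{1}{7} + 1\right) = g + \left(\frac{g}{7} + 1\right) = g + \left(1 + \frac{g}{7}\right) = 1 + \frac{8 g}{7}$)
$X{\left(N \right)} = 2 N^{2}$ ($X{\left(N \right)} = 2 N N = 2 N^{2}$)
$- \frac{3232}{\left(-1\right) E{\left(-66,-19 \right)}} - \frac{2199}{X{\left(15 \right)}} = - \frac{3232}{\left(-1\right) \left(1 + \frac{8}{7} \left(-66\right)\right)} - \frac{2199}{2 \cdot 15^{2}} = - \frac{3232}{\left(-1\right) \left(1 - \frac{528}{7}\right)} - \frac{2199}{2 \cdot 225} = - \frac{3232}{\left(-1\right) \left(- \frac{521}{7}\right)} - \frac{2199}{450} = - \frac{3232}{\frac{521}{7}} - \frac{733}{150} = \left(-3232\right) \frac{7}{521} - \frac{733}{150} = - \frac{22624}{521} - \frac{733}{150} = - \frac{3775493}{78150}$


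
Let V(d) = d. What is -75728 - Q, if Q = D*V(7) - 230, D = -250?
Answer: -73748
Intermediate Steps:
Q = -1980 (Q = -250*7 - 230 = -1750 - 230 = -1980)
-75728 - Q = -75728 - 1*(-1980) = -75728 + 1980 = -73748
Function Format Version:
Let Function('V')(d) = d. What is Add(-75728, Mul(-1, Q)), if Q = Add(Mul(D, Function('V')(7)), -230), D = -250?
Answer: -73748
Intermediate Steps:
Q = -1980 (Q = Add(Mul(-250, 7), -230) = Add(-1750, -230) = -1980)
Add(-75728, Mul(-1, Q)) = Add(-75728, Mul(-1, -1980)) = Add(-75728, 1980) = -73748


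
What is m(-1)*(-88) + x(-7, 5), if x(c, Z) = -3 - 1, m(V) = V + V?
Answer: 172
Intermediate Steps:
m(V) = 2*V
x(c, Z) = -4
m(-1)*(-88) + x(-7, 5) = (2*(-1))*(-88) - 4 = -2*(-88) - 4 = 176 - 4 = 172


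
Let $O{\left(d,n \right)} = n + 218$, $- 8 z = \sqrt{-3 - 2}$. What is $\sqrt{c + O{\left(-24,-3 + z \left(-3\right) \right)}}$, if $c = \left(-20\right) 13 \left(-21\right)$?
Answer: $\frac{\sqrt{90800 + 6 i \sqrt{5}}}{4} \approx 75.333 + 0.0055655 i$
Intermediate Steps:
$z = - \frac{i \sqrt{5}}{8}$ ($z = - \frac{\sqrt{-3 - 2}}{8} = - \frac{\sqrt{-5}}{8} = - \frac{i \sqrt{5}}{8} \approx - 0.27951 i$)
$c = 5460$ ($c = \left(-260\right) \left(-21\right) = 5460$)
$O{\left(d,n \right)} = 218 + n$
$\sqrt{c + O{\left(-24,-3 + z \left(-3\right) \right)}} = \sqrt{5460 + \left(218 - \left(3 - - \frac{i \sqrt{5}}{8} \left(-3\right)\right)\right)} = \sqrt{5460 + \left(218 - \left(3 - \frac{3 i \sqrt{5}}{8}\right)\right)} = \sqrt{5460 + \left(215 + \frac{3 i \sqrt{5}}{8}\right)} = \sqrt{5675 + \frac{3 i \sqrt{5}}{8}}$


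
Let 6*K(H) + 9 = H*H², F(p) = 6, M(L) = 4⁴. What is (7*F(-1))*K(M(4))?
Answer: 117440449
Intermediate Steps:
M(L) = 256
K(H) = -3/2 + H³/6 (K(H) = -3/2 + (H*H²)/6 = -3/2 + H³/6)
(7*F(-1))*K(M(4)) = (7*6)*(-3/2 + (⅙)*256³) = 42*(-3/2 + (⅙)*16777216) = 42*(-3/2 + 8388608/3) = 42*(16777207/6) = 117440449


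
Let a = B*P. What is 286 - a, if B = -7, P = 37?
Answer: 545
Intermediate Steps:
a = -259 (a = -7*37 = -259)
286 - a = 286 - 1*(-259) = 286 + 259 = 545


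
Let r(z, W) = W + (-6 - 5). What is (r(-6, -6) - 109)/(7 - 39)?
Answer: 63/16 ≈ 3.9375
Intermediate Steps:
r(z, W) = -11 + W (r(z, W) = W - 11 = -11 + W)
(r(-6, -6) - 109)/(7 - 39) = ((-11 - 6) - 109)/(7 - 39) = (-17 - 109)/(-32) = -126*(-1/32) = 63/16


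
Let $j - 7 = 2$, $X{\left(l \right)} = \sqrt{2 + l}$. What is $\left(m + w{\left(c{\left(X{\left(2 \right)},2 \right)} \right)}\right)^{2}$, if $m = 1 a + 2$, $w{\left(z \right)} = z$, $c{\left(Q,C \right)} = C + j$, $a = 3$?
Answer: $256$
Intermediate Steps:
$j = 9$ ($j = 7 + 2 = 9$)
$c{\left(Q,C \right)} = 9 + C$ ($c{\left(Q,C \right)} = C + 9 = 9 + C$)
$m = 5$ ($m = 1 \cdot 3 + 2 = 3 + 2 = 5$)
$\left(m + w{\left(c{\left(X{\left(2 \right)},2 \right)} \right)}\right)^{2} = \left(5 + \left(9 + 2\right)\right)^{2} = \left(5 + 11\right)^{2} = 16^{2} = 256$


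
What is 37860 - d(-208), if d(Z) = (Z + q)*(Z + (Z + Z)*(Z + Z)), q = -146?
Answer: 61226052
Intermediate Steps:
d(Z) = (-146 + Z)*(Z + 4*Z²) (d(Z) = (Z - 146)*(Z + (Z + Z)*(Z + Z)) = (-146 + Z)*(Z + (2*Z)*(2*Z)) = (-146 + Z)*(Z + 4*Z²))
37860 - d(-208) = 37860 - (-208)*(-146 - 583*(-208) + 4*(-208)²) = 37860 - (-208)*(-146 + 121264 + 4*43264) = 37860 - (-208)*(-146 + 121264 + 173056) = 37860 - (-208)*294174 = 37860 - 1*(-61188192) = 37860 + 61188192 = 61226052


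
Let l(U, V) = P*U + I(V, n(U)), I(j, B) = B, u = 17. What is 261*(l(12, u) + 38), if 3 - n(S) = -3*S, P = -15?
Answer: -26883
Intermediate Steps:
n(S) = 3 + 3*S (n(S) = 3 - (-3)*S = 3 + 3*S)
l(U, V) = 3 - 12*U (l(U, V) = -15*U + (3 + 3*U) = 3 - 12*U)
261*(l(12, u) + 38) = 261*((3 - 12*12) + 38) = 261*((3 - 144) + 38) = 261*(-141 + 38) = 261*(-103) = -26883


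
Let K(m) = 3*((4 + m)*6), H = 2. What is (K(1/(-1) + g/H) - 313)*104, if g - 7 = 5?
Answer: -15704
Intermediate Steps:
g = 12 (g = 7 + 5 = 12)
K(m) = 72 + 18*m (K(m) = 3*(24 + 6*m) = 72 + 18*m)
(K(1/(-1) + g/H) - 313)*104 = ((72 + 18*(1/(-1) + 12/2)) - 313)*104 = ((72 + 18*(1*(-1) + 12*(½))) - 313)*104 = ((72 + 18*(-1 + 6)) - 313)*104 = ((72 + 18*5) - 313)*104 = ((72 + 90) - 313)*104 = (162 - 313)*104 = -151*104 = -15704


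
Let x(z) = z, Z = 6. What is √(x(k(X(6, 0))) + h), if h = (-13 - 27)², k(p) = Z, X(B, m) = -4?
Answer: √1606 ≈ 40.075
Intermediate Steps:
k(p) = 6
h = 1600 (h = (-40)² = 1600)
√(x(k(X(6, 0))) + h) = √(6 + 1600) = √1606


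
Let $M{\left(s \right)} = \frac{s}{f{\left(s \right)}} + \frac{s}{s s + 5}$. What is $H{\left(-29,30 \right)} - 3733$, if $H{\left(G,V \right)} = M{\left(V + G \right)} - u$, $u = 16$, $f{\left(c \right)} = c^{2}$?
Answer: $- \frac{22487}{6} \approx -3747.8$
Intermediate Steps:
$M{\left(s \right)} = \frac{1}{s} + \frac{s}{5 + s^{2}}$ ($M{\left(s \right)} = \frac{s}{s^{2}} + \frac{s}{s s + 5} = \frac{s}{s^{2}} + \frac{s}{s^{2} + 5} = \frac{1}{s} + \frac{s}{5 + s^{2}}$)
$H{\left(G,V \right)} = -16 + \frac{5 + 2 \left(G + V\right)^{2}}{\left(5 + \left(G + V\right)^{2}\right) \left(G + V\right)}$ ($H{\left(G,V \right)} = \frac{5 + 2 \left(V + G\right)^{2}}{\left(V + G\right) \left(5 + \left(V + G\right)^{2}\right)} - 16 = \frac{5 + 2 \left(G + V\right)^{2}}{\left(G + V\right) \left(5 + \left(G + V\right)^{2}\right)} - 16 = \frac{5 + 2 \left(G + V\right)^{2}}{\left(5 + \left(G + V\right)^{2}\right) \left(G + V\right)} - 16 = -16 + \frac{5 + 2 \left(G + V\right)^{2}}{\left(5 + \left(G + V\right)^{2}\right) \left(G + V\right)}$)
$H{\left(-29,30 \right)} - 3733 = \frac{5 + 2 \left(-29 + 30\right)^{2} - 16 \left(5 + \left(-29 + 30\right)^{2}\right) \left(-29 + 30\right)}{\left(5 + \left(-29 + 30\right)^{2}\right) \left(-29 + 30\right)} - 3733 = \frac{5 + 2 \cdot 1^{2} - 16 \left(5 + 1^{2}\right) 1}{\left(5 + 1^{2}\right) 1} - 3733 = \frac{1}{5 + 1} \cdot 1 \left(5 + 2 \cdot 1 - 16 \left(5 + 1\right) 1\right) - 3733 = \frac{1}{6} \cdot 1 \left(5 + 2 - 96 \cdot 1\right) - 3733 = \frac{1}{6} \cdot 1 \left(5 + 2 - 96\right) - 3733 = \frac{1}{6} \cdot 1 \left(-89\right) - 3733 = - \frac{89}{6} - 3733 = - \frac{22487}{6}$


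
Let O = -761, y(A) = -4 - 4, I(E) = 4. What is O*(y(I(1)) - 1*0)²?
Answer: -48704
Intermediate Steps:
y(A) = -8
O*(y(I(1)) - 1*0)² = -761*(-8 - 1*0)² = -761*(-8 + 0)² = -761*(-8)² = -761*64 = -48704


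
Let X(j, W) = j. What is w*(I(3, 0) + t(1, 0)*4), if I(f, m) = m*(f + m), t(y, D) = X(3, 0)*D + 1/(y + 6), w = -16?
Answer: -64/7 ≈ -9.1429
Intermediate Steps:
t(y, D) = 1/(6 + y) + 3*D (t(y, D) = 3*D + 1/(y + 6) = 3*D + 1/(6 + y) = 1/(6 + y) + 3*D)
w*(I(3, 0) + t(1, 0)*4) = -16*(0*(3 + 0) + ((1 + 18*0 + 3*0*1)/(6 + 1))*4) = -16*(0*3 + ((1 + 0 + 0)/7)*4) = -16*(0 + ((⅐)*1)*4) = -16*(0 + (⅐)*4) = -16*(0 + 4/7) = -16*4/7 = -64/7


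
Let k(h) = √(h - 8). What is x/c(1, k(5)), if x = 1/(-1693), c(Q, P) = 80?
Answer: -1/135440 ≈ -7.3833e-6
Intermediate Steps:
k(h) = √(-8 + h)
x = -1/1693 ≈ -0.00059067
x/c(1, k(5)) = -1/1693/80 = -1/1693*1/80 = -1/135440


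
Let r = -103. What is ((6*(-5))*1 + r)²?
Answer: 17689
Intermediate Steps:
((6*(-5))*1 + r)² = ((6*(-5))*1 - 103)² = (-30*1 - 103)² = (-30 - 103)² = (-133)² = 17689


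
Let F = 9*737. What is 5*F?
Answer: 33165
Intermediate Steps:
F = 6633
5*F = 5*6633 = 33165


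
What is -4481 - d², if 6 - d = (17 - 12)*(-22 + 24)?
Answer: -4497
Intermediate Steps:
d = -4 (d = 6 - (17 - 12)*(-22 + 24) = 6 - 5*2 = 6 - 1*10 = 6 - 10 = -4)
-4481 - d² = -4481 - 1*(-4)² = -4481 - 1*16 = -4481 - 16 = -4497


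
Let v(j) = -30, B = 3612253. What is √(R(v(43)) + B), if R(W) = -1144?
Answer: √3611109 ≈ 1900.3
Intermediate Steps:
√(R(v(43)) + B) = √(-1144 + 3612253) = √3611109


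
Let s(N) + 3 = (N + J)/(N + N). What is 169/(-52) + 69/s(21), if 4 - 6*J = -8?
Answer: -12931/412 ≈ -31.386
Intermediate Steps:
J = 2 (J = ⅔ - ⅙*(-8) = ⅔ + 4/3 = 2)
s(N) = -3 + (2 + N)/(2*N) (s(N) = -3 + (N + 2)/(N + N) = -3 + (2 + N)/((2*N)) = -3 + (2 + N)*(1/(2*N)) = -3 + (2 + N)/(2*N))
169/(-52) + 69/s(21) = 169/(-52) + 69/(-5/2 + 1/21) = 169*(-1/52) + 69/(-5/2 + 1/21) = -13/4 + 69/(-103/42) = -13/4 + 69*(-42/103) = -13/4 - 2898/103 = -12931/412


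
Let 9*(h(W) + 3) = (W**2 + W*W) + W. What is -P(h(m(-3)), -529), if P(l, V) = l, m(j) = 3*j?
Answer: -14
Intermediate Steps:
h(W) = -3 + W/9 + 2*W**2/9 (h(W) = -3 + ((W**2 + W*W) + W)/9 = -3 + ((W**2 + W**2) + W)/9 = -3 + (2*W**2 + W)/9 = -3 + (W + 2*W**2)/9 = -3 + (W/9 + 2*W**2/9) = -3 + W/9 + 2*W**2/9)
-P(h(m(-3)), -529) = -(-3 + (3*(-3))/9 + 2*(3*(-3))**2/9) = -(-3 + (1/9)*(-9) + (2/9)*(-9)**2) = -(-3 - 1 + (2/9)*81) = -(-3 - 1 + 18) = -1*14 = -14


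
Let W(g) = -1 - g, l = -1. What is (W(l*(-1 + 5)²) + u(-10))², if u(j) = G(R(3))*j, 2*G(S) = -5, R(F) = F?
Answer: 1600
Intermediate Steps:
G(S) = -5/2 (G(S) = (½)*(-5) = -5/2)
u(j) = -5*j/2
(W(l*(-1 + 5)²) + u(-10))² = ((-1 - (-1)*(-1 + 5)²) - 5/2*(-10))² = ((-1 - (-1)*4²) + 25)² = ((-1 - (-1)*16) + 25)² = ((-1 - 1*(-16)) + 25)² = ((-1 + 16) + 25)² = (15 + 25)² = 40² = 1600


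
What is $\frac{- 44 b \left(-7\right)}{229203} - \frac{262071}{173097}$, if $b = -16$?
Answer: $- \frac{752104709}{489806811} \approx -1.5355$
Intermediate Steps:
$\frac{- 44 b \left(-7\right)}{229203} - \frac{262071}{173097} = \frac{\left(-44\right) \left(-16\right) \left(-7\right)}{229203} - \frac{262071}{173097} = 704 \left(-7\right) \frac{1}{229203} - \frac{29119}{19233} = \left(-4928\right) \frac{1}{229203} - \frac{29119}{19233} = - \frac{4928}{229203} - \frac{29119}{19233} = - \frac{752104709}{489806811}$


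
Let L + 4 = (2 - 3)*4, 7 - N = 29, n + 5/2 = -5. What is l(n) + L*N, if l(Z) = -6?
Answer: 170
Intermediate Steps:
n = -15/2 (n = -5/2 - 5 = -15/2 ≈ -7.5000)
N = -22 (N = 7 - 1*29 = 7 - 29 = -22)
L = -8 (L = -4 + (2 - 3)*4 = -4 - 1*4 = -4 - 4 = -8)
l(n) + L*N = -6 - 8*(-22) = -6 + 176 = 170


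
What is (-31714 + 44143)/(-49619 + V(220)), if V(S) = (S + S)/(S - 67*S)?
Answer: -410157/1637428 ≈ -0.25049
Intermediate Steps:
V(S) = -1/33 (V(S) = (2*S)/((-66*S)) = (2*S)*(-1/(66*S)) = -1/33)
(-31714 + 44143)/(-49619 + V(220)) = (-31714 + 44143)/(-49619 - 1/33) = 12429/(-1637428/33) = 12429*(-33/1637428) = -410157/1637428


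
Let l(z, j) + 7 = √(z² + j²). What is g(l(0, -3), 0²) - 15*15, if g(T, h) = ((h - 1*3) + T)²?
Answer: -176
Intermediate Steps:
l(z, j) = -7 + √(j² + z²) (l(z, j) = -7 + √(z² + j²) = -7 + √(j² + z²))
g(T, h) = (-3 + T + h)² (g(T, h) = ((h - 3) + T)² = ((-3 + h) + T)² = (-3 + T + h)²)
g(l(0, -3), 0²) - 15*15 = (-3 + (-7 + √((-3)² + 0²)) + 0²)² - 15*15 = (-3 + (-7 + √(9 + 0)) + 0)² - 225 = (-3 + (-7 + √9) + 0)² - 225 = (-3 + (-7 + 3) + 0)² - 225 = (-3 - 4 + 0)² - 225 = (-7)² - 225 = 49 - 225 = -176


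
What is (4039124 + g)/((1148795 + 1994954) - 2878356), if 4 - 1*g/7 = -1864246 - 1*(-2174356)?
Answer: 1868382/265393 ≈ 7.0401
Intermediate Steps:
g = -2170742 (g = 28 - 7*(-1864246 - 1*(-2174356)) = 28 - 7*(-1864246 + 2174356) = 28 - 7*310110 = 28 - 2170770 = -2170742)
(4039124 + g)/((1148795 + 1994954) - 2878356) = (4039124 - 2170742)/((1148795 + 1994954) - 2878356) = 1868382/(3143749 - 2878356) = 1868382/265393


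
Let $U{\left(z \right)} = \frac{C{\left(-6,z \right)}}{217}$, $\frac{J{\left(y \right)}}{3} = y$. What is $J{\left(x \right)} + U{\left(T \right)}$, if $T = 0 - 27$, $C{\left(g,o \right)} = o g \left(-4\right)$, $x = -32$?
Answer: $- \frac{21480}{217} \approx -98.986$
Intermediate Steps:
$C{\left(g,o \right)} = - 4 g o$ ($C{\left(g,o \right)} = g o \left(-4\right) = - 4 g o$)
$J{\left(y \right)} = 3 y$
$T = -27$ ($T = 0 - 27 = -27$)
$U{\left(z \right)} = \frac{24 z}{217}$ ($U{\left(z \right)} = \frac{\left(-4\right) \left(-6\right) z}{217} = 24 z \frac{1}{217} = \frac{24 z}{217}$)
$J{\left(x \right)} + U{\left(T \right)} = 3 \left(-32\right) + \frac{24}{217} \left(-27\right) = -96 - \frac{648}{217} = - \frac{21480}{217}$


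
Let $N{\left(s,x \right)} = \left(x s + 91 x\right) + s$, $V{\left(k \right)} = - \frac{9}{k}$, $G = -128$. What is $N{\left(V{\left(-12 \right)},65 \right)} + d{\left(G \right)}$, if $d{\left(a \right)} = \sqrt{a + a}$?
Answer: $\frac{11929}{2} + 16 i \approx 5964.5 + 16.0 i$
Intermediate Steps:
$N{\left(s,x \right)} = s + 91 x + s x$ ($N{\left(s,x \right)} = \left(s x + 91 x\right) + s = \left(91 x + s x\right) + s = s + 91 x + s x$)
$d{\left(a \right)} = \sqrt{2} \sqrt{a}$ ($d{\left(a \right)} = \sqrt{2 a} = \sqrt{2} \sqrt{a}$)
$N{\left(V{\left(-12 \right)},65 \right)} + d{\left(G \right)} = \left(- \frac{9}{-12} + 91 \cdot 65 + - \frac{9}{-12} \cdot 65\right) + \sqrt{2} \sqrt{-128} = \left(\left(-9\right) \left(- \frac{1}{12}\right) + 5915 + \left(-9\right) \left(- \frac{1}{12}\right) 65\right) + \sqrt{2} \cdot 8 i \sqrt{2} = \left(\frac{3}{4} + 5915 + \frac{3}{4} \cdot 65\right) + 16 i = \left(\frac{3}{4} + 5915 + \frac{195}{4}\right) + 16 i = \frac{11929}{2} + 16 i$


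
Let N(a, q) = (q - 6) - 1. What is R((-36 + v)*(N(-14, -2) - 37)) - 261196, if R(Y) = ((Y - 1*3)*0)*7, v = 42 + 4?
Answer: -261196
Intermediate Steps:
v = 46
N(a, q) = -7 + q (N(a, q) = (-6 + q) - 1 = -7 + q)
R(Y) = 0 (R(Y) = ((Y - 3)*0)*7 = ((-3 + Y)*0)*7 = 0*7 = 0)
R((-36 + v)*(N(-14, -2) - 37)) - 261196 = 0 - 261196 = -261196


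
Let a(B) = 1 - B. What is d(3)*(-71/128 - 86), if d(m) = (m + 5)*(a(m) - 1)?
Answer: 33237/16 ≈ 2077.3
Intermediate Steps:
d(m) = -m*(5 + m) (d(m) = (m + 5)*((1 - m) - 1) = (5 + m)*(-m) = -m*(5 + m))
d(3)*(-71/128 - 86) = (3*(-5 - 1*3))*(-71/128 - 86) = (3*(-5 - 3))*(-71*1/128 - 86) = (3*(-8))*(-71/128 - 86) = -24*(-11079/128) = 33237/16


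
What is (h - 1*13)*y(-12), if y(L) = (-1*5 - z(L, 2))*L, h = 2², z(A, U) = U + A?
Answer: 540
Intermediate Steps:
z(A, U) = A + U
h = 4
y(L) = L*(-7 - L) (y(L) = (-1*5 - (L + 2))*L = (-5 - (2 + L))*L = (-5 + (-2 - L))*L = (-7 - L)*L = L*(-7 - L))
(h - 1*13)*y(-12) = (4 - 1*13)*(-1*(-12)*(7 - 12)) = (4 - 13)*(-1*(-12)*(-5)) = -9*(-60) = 540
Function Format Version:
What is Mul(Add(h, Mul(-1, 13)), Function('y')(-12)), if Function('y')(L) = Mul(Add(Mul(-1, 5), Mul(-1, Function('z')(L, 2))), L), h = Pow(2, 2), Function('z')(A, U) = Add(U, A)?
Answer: 540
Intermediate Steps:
Function('z')(A, U) = Add(A, U)
h = 4
Function('y')(L) = Mul(L, Add(-7, Mul(-1, L))) (Function('y')(L) = Mul(Add(Mul(-1, 5), Mul(-1, Add(L, 2))), L) = Mul(Add(-5, Mul(-1, Add(2, L))), L) = Mul(Add(-5, Add(-2, Mul(-1, L))), L) = Mul(Add(-7, Mul(-1, L)), L) = Mul(L, Add(-7, Mul(-1, L))))
Mul(Add(h, Mul(-1, 13)), Function('y')(-12)) = Mul(Add(4, Mul(-1, 13)), Mul(-1, -12, Add(7, -12))) = Mul(Add(4, -13), Mul(-1, -12, -5)) = Mul(-9, -60) = 540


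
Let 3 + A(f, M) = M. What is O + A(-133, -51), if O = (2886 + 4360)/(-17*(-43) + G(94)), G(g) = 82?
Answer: -36656/813 ≈ -45.087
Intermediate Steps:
A(f, M) = -3 + M
O = 7246/813 (O = (2886 + 4360)/(-17*(-43) + 82) = 7246/(731 + 82) = 7246/813 ≈ 8.9127)
O + A(-133, -51) = 7246/813 + (-3 - 51) = 7246/813 - 54 = -36656/813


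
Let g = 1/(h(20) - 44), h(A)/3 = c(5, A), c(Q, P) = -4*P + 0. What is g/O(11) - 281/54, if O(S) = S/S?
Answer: -39929/7668 ≈ -5.2072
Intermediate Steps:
c(Q, P) = -4*P
h(A) = -12*A (h(A) = 3*(-4*A) = -12*A)
O(S) = 1
g = -1/284 (g = 1/(-12*20 - 44) = 1/(-240 - 44) = 1/(-284) = -1/284 ≈ -0.0035211)
g/O(11) - 281/54 = -1/284/1 - 281/54 = -1/284*1 - 281*1/54 = -1/284 - 281/54 = -39929/7668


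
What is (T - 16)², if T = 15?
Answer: 1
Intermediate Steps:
(T - 16)² = (15 - 16)² = (-1)² = 1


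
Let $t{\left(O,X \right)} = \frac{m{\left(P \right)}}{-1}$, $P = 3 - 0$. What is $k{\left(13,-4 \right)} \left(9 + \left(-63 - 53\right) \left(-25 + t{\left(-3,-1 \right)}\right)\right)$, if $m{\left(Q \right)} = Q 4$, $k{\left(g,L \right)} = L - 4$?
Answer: $-34408$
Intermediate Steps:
$P = 3$ ($P = 3 + 0 = 3$)
$k{\left(g,L \right)} = -4 + L$
$m{\left(Q \right)} = 4 Q$
$t{\left(O,X \right)} = -12$ ($t{\left(O,X \right)} = \frac{4 \cdot 3}{-1} = 12 \left(-1\right) = -12$)
$k{\left(13,-4 \right)} \left(9 + \left(-63 - 53\right) \left(-25 + t{\left(-3,-1 \right)}\right)\right) = \left(-4 - 4\right) \left(9 + \left(-63 - 53\right) \left(-25 - 12\right)\right) = - 8 \left(9 - -4292\right) = - 8 \left(9 + 4292\right) = \left(-8\right) 4301 = -34408$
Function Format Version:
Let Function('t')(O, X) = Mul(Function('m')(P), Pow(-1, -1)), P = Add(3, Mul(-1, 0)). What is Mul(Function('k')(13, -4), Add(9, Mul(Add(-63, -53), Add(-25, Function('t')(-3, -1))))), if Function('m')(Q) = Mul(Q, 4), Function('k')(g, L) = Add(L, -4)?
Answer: -34408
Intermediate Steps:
P = 3 (P = Add(3, 0) = 3)
Function('k')(g, L) = Add(-4, L)
Function('m')(Q) = Mul(4, Q)
Function('t')(O, X) = -12 (Function('t')(O, X) = Mul(Mul(4, 3), Pow(-1, -1)) = Mul(12, -1) = -12)
Mul(Function('k')(13, -4), Add(9, Mul(Add(-63, -53), Add(-25, Function('t')(-3, -1))))) = Mul(Add(-4, -4), Add(9, Mul(Add(-63, -53), Add(-25, -12)))) = Mul(-8, Add(9, Mul(-116, -37))) = Mul(-8, Add(9, 4292)) = Mul(-8, 4301) = -34408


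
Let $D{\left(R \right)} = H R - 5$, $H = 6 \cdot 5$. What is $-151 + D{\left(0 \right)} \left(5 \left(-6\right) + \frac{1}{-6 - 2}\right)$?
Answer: $- \frac{3}{8} \approx -0.375$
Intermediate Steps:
$H = 30$
$D{\left(R \right)} = -5 + 30 R$ ($D{\left(R \right)} = 30 R - 5 = -5 + 30 R$)
$-151 + D{\left(0 \right)} \left(5 \left(-6\right) + \frac{1}{-6 - 2}\right) = -151 + \left(-5 + 30 \cdot 0\right) \left(5 \left(-6\right) + \frac{1}{-6 - 2}\right) = -151 + \left(-5 + 0\right) \left(-30 + \frac{1}{-8}\right) = -151 - 5 \left(-30 - \frac{1}{8}\right) = -151 - - \frac{1205}{8} = -151 + \frac{1205}{8} = - \frac{3}{8}$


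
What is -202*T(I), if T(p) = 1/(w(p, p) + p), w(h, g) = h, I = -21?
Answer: 101/21 ≈ 4.8095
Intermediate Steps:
T(p) = 1/(2*p) (T(p) = 1/(p + p) = 1/(2*p))
-202*T(I) = -101/(-21) = -101*(-1)/21 = -202*(-1/42) = 101/21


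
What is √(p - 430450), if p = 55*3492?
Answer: I*√238390 ≈ 488.25*I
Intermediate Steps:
p = 192060
√(p - 430450) = √(192060 - 430450) = √(-238390) = I*√238390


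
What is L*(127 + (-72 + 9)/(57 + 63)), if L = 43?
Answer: 217537/40 ≈ 5438.4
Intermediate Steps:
L*(127 + (-72 + 9)/(57 + 63)) = 43*(127 + (-72 + 9)/(57 + 63)) = 43*(127 - 63/120) = 43*(127 - 63*1/120) = 43*(127 - 21/40) = 43*(5059/40) = 217537/40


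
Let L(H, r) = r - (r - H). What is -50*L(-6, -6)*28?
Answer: 8400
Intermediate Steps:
L(H, r) = H (L(H, r) = r + (H - r) = H)
-50*L(-6, -6)*28 = -50*(-6)*28 = 300*28 = 8400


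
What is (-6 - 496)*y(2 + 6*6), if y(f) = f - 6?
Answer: -16064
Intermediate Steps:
y(f) = -6 + f
(-6 - 496)*y(2 + 6*6) = (-6 - 496)*(-6 + (2 + 6*6)) = -502*(-6 + (2 + 36)) = -502*(-6 + 38) = -502*32 = -16064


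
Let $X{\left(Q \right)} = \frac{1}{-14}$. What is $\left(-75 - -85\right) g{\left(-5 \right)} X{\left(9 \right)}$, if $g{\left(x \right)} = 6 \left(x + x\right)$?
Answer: $\frac{300}{7} \approx 42.857$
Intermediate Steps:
$X{\left(Q \right)} = - \frac{1}{14}$
$g{\left(x \right)} = 12 x$ ($g{\left(x \right)} = 6 \cdot 2 x = 12 x$)
$\left(-75 - -85\right) g{\left(-5 \right)} X{\left(9 \right)} = \left(-75 - -85\right) 12 \left(-5\right) \left(- \frac{1}{14}\right) = \left(-75 + 85\right) \left(-60\right) \left(- \frac{1}{14}\right) = 10 \left(-60\right) \left(- \frac{1}{14}\right) = \left(-600\right) \left(- \frac{1}{14}\right) = \frac{300}{7}$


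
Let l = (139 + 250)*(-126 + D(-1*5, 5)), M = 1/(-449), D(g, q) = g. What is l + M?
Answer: -22880592/449 ≈ -50959.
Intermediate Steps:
M = -1/449 ≈ -0.0022272
l = -50959 (l = (139 + 250)*(-126 - 1*5) = 389*(-126 - 5) = 389*(-131) = -50959)
l + M = -50959 - 1/449 = -22880592/449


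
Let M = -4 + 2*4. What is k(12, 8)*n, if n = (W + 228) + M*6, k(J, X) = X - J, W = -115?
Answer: -548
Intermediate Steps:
M = 4 (M = -4 + 8 = 4)
n = 137 (n = (-115 + 228) + 4*6 = 113 + 24 = 137)
k(12, 8)*n = (8 - 1*12)*137 = (8 - 12)*137 = -4*137 = -548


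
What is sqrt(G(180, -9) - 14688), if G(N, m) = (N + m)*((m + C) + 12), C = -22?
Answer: 3*I*sqrt(1993) ≈ 133.93*I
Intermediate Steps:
G(N, m) = (-10 + m)*(N + m) (G(N, m) = (N + m)*((m - 22) + 12) = (N + m)*((-22 + m) + 12) = (N + m)*(-10 + m) = (-10 + m)*(N + m))
sqrt(G(180, -9) - 14688) = sqrt(((-9)**2 - 10*180 - 10*(-9) + 180*(-9)) - 14688) = sqrt((81 - 1800 + 90 - 1620) - 14688) = sqrt(-3249 - 14688) = sqrt(-17937) = 3*I*sqrt(1993)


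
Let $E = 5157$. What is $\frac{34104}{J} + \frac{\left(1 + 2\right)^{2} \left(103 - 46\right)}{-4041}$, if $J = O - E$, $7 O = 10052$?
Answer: $- \frac{15524793}{1670729} \approx -9.2922$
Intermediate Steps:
$O = 1436$ ($O = \frac{1}{7} \cdot 10052 = 1436$)
$J = -3721$ ($J = 1436 - 5157 = -3721$)
$\frac{34104}{J} + \frac{\left(1 + 2\right)^{2} \left(103 - 46\right)}{-4041} = \frac{34104}{-3721} + \frac{\left(1 + 2\right)^{2} \left(103 - 46\right)}{-4041} = 34104 \left(- \frac{1}{3721}\right) + 3^{2} \cdot 57 \left(- \frac{1}{4041}\right) = - \frac{34104}{3721} + 9 \cdot 57 \left(- \frac{1}{4041}\right) = - \frac{34104}{3721} + 513 \left(- \frac{1}{4041}\right) = - \frac{34104}{3721} - \frac{57}{449} = - \frac{15524793}{1670729}$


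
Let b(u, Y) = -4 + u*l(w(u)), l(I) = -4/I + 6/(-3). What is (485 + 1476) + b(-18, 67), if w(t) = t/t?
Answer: 2065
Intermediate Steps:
w(t) = 1
l(I) = -2 - 4/I (l(I) = -4/I + 6*(-⅓) = -4/I - 2 = -2 - 4/I)
b(u, Y) = -4 - 6*u (b(u, Y) = -4 + u*(-2 - 4/1) = -4 + u*(-2 - 4*1) = -4 + u*(-2 - 4) = -4 + u*(-6) = -4 - 6*u)
(485 + 1476) + b(-18, 67) = (485 + 1476) + (-4 - 6*(-18)) = 1961 + (-4 + 108) = 1961 + 104 = 2065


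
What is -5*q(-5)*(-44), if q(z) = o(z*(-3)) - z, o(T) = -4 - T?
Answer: -3080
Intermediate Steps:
q(z) = -4 + 2*z (q(z) = (-4 - z*(-3)) - z = (-4 - (-3)*z) - z = (-4 + 3*z) - z = -4 + 2*z)
-5*q(-5)*(-44) = -5*(-4 + 2*(-5))*(-44) = -5*(-4 - 10)*(-44) = -5*(-14)*(-44) = 70*(-44) = -3080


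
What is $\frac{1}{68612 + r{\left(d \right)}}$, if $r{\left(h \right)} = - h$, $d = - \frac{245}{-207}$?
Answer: $\frac{207}{14202439} \approx 1.4575 \cdot 10^{-5}$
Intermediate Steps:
$d = \frac{245}{207}$ ($d = \left(-245\right) \left(- \frac{1}{207}\right) = \frac{245}{207} \approx 1.1836$)
$\frac{1}{68612 + r{\left(d \right)}} = \frac{1}{68612 - \frac{245}{207}} = \frac{1}{\frac{14202439}{207}} = \frac{207}{14202439}$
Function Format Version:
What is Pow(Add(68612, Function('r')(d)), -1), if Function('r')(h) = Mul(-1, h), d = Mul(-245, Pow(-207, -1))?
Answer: Rational(207, 14202439) ≈ 1.4575e-5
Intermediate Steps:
d = Rational(245, 207) (d = Mul(-245, Rational(-1, 207)) = Rational(245, 207) ≈ 1.1836)
Pow(Add(68612, Function('r')(d)), -1) = Pow(Add(68612, Mul(-1, Rational(245, 207))), -1) = Pow(Add(68612, Rational(-245, 207)), -1) = Pow(Rational(14202439, 207), -1) = Rational(207, 14202439)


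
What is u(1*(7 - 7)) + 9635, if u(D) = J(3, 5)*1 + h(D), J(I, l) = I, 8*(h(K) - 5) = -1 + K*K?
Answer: 77143/8 ≈ 9642.9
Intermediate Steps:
h(K) = 39/8 + K**2/8 (h(K) = 5 + (-1 + K*K)/8 = 5 + (-1 + K**2)/8 = 5 + (-1/8 + K**2/8) = 39/8 + K**2/8)
u(D) = 63/8 + D**2/8 (u(D) = 3*1 + (39/8 + D**2/8) = 3 + (39/8 + D**2/8) = 63/8 + D**2/8)
u(1*(7 - 7)) + 9635 = (63/8 + (1*(7 - 7))**2/8) + 9635 = (63/8 + (1*0)**2/8) + 9635 = (63/8 + (1/8)*0**2) + 9635 = (63/8 + (1/8)*0) + 9635 = (63/8 + 0) + 9635 = 63/8 + 9635 = 77143/8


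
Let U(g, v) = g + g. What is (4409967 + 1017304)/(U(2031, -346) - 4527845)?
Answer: -5427271/4523783 ≈ -1.1997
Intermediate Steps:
U(g, v) = 2*g
(4409967 + 1017304)/(U(2031, -346) - 4527845) = (4409967 + 1017304)/(2*2031 - 4527845) = 5427271/(4062 - 4527845) = 5427271/(-4523783) = 5427271*(-1/4523783) = -5427271/4523783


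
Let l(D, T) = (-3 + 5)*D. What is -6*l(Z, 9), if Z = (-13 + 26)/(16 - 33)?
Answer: 156/17 ≈ 9.1765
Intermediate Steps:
Z = -13/17 (Z = 13/(-17) = 13*(-1/17) = -13/17 ≈ -0.76471)
l(D, T) = 2*D
-6*l(Z, 9) = -12*(-13)/17 = -6*(-26/17) = 156/17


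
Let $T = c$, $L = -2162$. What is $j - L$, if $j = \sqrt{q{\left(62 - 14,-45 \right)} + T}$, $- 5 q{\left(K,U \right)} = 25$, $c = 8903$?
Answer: $2162 + \sqrt{8898} \approx 2256.3$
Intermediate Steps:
$T = 8903$
$q{\left(K,U \right)} = -5$ ($q{\left(K,U \right)} = \left(- \frac{1}{5}\right) 25 = -5$)
$j = \sqrt{8898}$ ($j = \sqrt{-5 + 8903} = \sqrt{8898} \approx 94.329$)
$j - L = \sqrt{8898} - -2162 = \sqrt{8898} + 2162 = 2162 + \sqrt{8898}$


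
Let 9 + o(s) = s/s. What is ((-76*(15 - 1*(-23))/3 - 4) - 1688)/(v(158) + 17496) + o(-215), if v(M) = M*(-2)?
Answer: -105071/12885 ≈ -8.1545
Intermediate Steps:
v(M) = -2*M
o(s) = -8 (o(s) = -9 + s/s = -9 + 1 = -8)
((-76*(15 - 1*(-23))/3 - 4) - 1688)/(v(158) + 17496) + o(-215) = ((-76*(15 - 1*(-23))/3 - 4) - 1688)/(-2*158 + 17496) - 8 = ((-76*(15 + 23)/3 - 4) - 1688)/(-316 + 17496) - 8 = ((-2888/3 - 4) - 1688)/17180 - 8 = ((-76*38/3 - 4) - 1688)*(1/17180) - 8 = ((-2888/3 - 4) - 1688)*(1/17180) - 8 = (-2900/3 - 1688)*(1/17180) - 8 = -7964/3*1/17180 - 8 = -1991/12885 - 8 = -105071/12885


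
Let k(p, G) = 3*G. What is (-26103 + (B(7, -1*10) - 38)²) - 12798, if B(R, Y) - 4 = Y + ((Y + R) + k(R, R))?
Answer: -38225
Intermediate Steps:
B(R, Y) = 4 + 2*Y + 4*R (B(R, Y) = 4 + (Y + ((Y + R) + 3*R)) = 4 + (Y + ((R + Y) + 3*R)) = 4 + (Y + (Y + 4*R)) = 4 + (2*Y + 4*R) = 4 + 2*Y + 4*R)
(-26103 + (B(7, -1*10) - 38)²) - 12798 = (-26103 + ((4 + 2*(-1*10) + 4*7) - 38)²) - 12798 = (-26103 + ((4 + 2*(-10) + 28) - 38)²) - 12798 = (-26103 + ((4 - 20 + 28) - 38)²) - 12798 = (-26103 + (12 - 38)²) - 12798 = (-26103 + (-26)²) - 12798 = (-26103 + 676) - 12798 = -25427 - 12798 = -38225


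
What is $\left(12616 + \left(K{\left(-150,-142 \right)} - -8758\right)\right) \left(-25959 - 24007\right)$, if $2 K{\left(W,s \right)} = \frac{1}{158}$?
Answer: $- \frac{168739803855}{158} \approx -1.068 \cdot 10^{9}$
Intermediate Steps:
$K{\left(W,s \right)} = \frac{1}{316}$ ($K{\left(W,s \right)} = \frac{1}{2 \cdot 158} = \frac{1}{2} \cdot \frac{1}{158} = \frac{1}{316}$)
$\left(12616 + \left(K{\left(-150,-142 \right)} - -8758\right)\right) \left(-25959 - 24007\right) = \left(12616 + \left(\frac{1}{316} - -8758\right)\right) \left(-25959 - 24007\right) = \left(12616 + \left(\frac{1}{316} + 8758\right)\right) \left(-49966\right) = \left(12616 + \frac{2767529}{316}\right) \left(-49966\right) = \frac{6754185}{316} \left(-49966\right) = - \frac{168739803855}{158}$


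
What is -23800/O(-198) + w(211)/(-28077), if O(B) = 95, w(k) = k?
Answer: -133650529/533463 ≈ -250.53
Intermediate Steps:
-23800/O(-198) + w(211)/(-28077) = -23800/95 + 211/(-28077) = -23800*1/95 + 211*(-1/28077) = -4760/19 - 211/28077 = -133650529/533463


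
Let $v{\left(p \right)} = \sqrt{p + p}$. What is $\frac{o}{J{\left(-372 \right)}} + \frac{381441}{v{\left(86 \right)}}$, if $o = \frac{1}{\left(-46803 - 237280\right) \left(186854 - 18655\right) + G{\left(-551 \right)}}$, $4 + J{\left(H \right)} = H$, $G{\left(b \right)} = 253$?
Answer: $\frac{1}{17966211075264} + \frac{381441 \sqrt{43}}{86} \approx 29085.0$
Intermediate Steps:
$J{\left(H \right)} = -4 + H$
$o = - \frac{1}{47782476264}$ ($o = \frac{1}{\left(-46803 - 237280\right) \left(186854 - 18655\right) + 253} = \frac{1}{\left(-284083\right) 168199 + 253} = \frac{1}{-47782476517 + 253} = \frac{1}{-47782476264} = - \frac{1}{47782476264} \approx -2.0928 \cdot 10^{-11}$)
$v{\left(p \right)} = \sqrt{2} \sqrt{p}$ ($v{\left(p \right)} = \sqrt{2 p} = \sqrt{2} \sqrt{p}$)
$\frac{o}{J{\left(-372 \right)}} + \frac{381441}{v{\left(86 \right)}} = - \frac{1}{47782476264 \left(-4 - 372\right)} + \frac{381441}{\sqrt{2} \sqrt{86}} = - \frac{1}{47782476264 \left(-376\right)} + \frac{381441}{2 \sqrt{43}} = \left(- \frac{1}{47782476264}\right) \left(- \frac{1}{376}\right) + 381441 \frac{\sqrt{43}}{86} = \frac{1}{17966211075264} + \frac{381441 \sqrt{43}}{86}$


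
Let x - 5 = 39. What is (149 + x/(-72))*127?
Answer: 339217/18 ≈ 18845.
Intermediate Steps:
x = 44 (x = 5 + 39 = 44)
(149 + x/(-72))*127 = (149 + 44/(-72))*127 = (149 + 44*(-1/72))*127 = (149 - 11/18)*127 = (2671/18)*127 = 339217/18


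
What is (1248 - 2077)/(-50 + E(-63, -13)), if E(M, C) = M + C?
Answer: 829/126 ≈ 6.5794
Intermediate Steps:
E(M, C) = C + M
(1248 - 2077)/(-50 + E(-63, -13)) = (1248 - 2077)/(-50 + (-13 - 63)) = -829/(-50 - 76) = -829/(-126) = -829*(-1/126) = 829/126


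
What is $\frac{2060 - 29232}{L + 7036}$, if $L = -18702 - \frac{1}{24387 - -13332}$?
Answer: $\frac{1024900668}{440029855} \approx 2.3292$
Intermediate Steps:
$L = - \frac{705420739}{37719}$ ($L = -18702 - \frac{1}{24387 + 13332} = -18702 - \frac{1}{37719} = - \frac{705420739}{37719} \approx -18702.0$)
$\frac{2060 - 29232}{L + 7036} = \frac{2060 - 29232}{- \frac{705420739}{37719} + 7036} = - \frac{27172}{- \frac{440029855}{37719}} = \left(-27172\right) \left(- \frac{37719}{440029855}\right) = \frac{1024900668}{440029855}$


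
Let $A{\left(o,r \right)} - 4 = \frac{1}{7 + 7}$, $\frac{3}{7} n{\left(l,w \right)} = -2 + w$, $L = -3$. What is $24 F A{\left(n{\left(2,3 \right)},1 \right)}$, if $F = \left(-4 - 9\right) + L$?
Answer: $- \frac{10944}{7} \approx -1563.4$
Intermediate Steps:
$n{\left(l,w \right)} = - \frac{14}{3} + \frac{7 w}{3}$ ($n{\left(l,w \right)} = \frac{7 \left(-2 + w\right)}{3} = - \frac{14}{3} + \frac{7 w}{3}$)
$F = -16$ ($F = \left(-4 - 9\right) - 3 = -13 - 3 = -16$)
$A{\left(o,r \right)} = \frac{57}{14}$ ($A{\left(o,r \right)} = 4 + \frac{1}{7 + 7} = 4 + \frac{1}{14} = \frac{57}{14}$)
$24 F A{\left(n{\left(2,3 \right)},1 \right)} = 24 \left(-16\right) \frac{57}{14} = \left(-384\right) \frac{57}{14} = - \frac{10944}{7}$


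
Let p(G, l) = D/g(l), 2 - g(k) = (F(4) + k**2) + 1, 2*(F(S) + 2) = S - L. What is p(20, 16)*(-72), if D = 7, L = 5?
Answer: 1008/505 ≈ 1.9960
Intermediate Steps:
F(S) = -9/2 + S/2 (F(S) = -2 + (S - 1*5)/2 = -2 + (S - 5)/2 = -2 + (-5 + S)/2 = -2 + (-5/2 + S/2) = -9/2 + S/2)
g(k) = 7/2 - k**2 (g(k) = 2 - (((-9/2 + (1/2)*4) + k**2) + 1) = 2 - (((-9/2 + 2) + k**2) + 1) = 2 - ((-5/2 + k**2) + 1) = 2 - (-3/2 + k**2) = 2 + (3/2 - k**2) = 7/2 - k**2)
p(G, l) = 7/(7/2 - l**2)
p(20, 16)*(-72) = -14/(-7 + 2*16**2)*(-72) = -14/(-7 + 2*256)*(-72) = -14/(-7 + 512)*(-72) = -14/505*(-72) = 1008/505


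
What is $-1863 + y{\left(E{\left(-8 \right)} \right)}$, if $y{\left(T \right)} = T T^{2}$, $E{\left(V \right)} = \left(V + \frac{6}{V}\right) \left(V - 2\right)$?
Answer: $\frac{5344471}{8} \approx 6.6806 \cdot 10^{5}$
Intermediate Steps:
$E{\left(V \right)} = \left(-2 + V\right) \left(V + \frac{6}{V}\right)$ ($E{\left(V \right)} = \left(V + \frac{6}{V}\right) \left(-2 + V\right) = \left(-2 + V\right) \left(V + \frac{6}{V}\right)$)
$y{\left(T \right)} = T^{3}$
$-1863 + y{\left(E{\left(-8 \right)} \right)} = -1863 + \left(6 + \left(-8\right)^{2} - \frac{12}{-8} - -16\right)^{3} = -1863 + \left(6 + 64 - - \frac{3}{2} + 16\right)^{3} = -1863 + \left(6 + 64 + \frac{3}{2} + 16\right)^{3} = -1863 + \left(\frac{175}{2}\right)^{3} = -1863 + \frac{5359375}{8} = \frac{5344471}{8}$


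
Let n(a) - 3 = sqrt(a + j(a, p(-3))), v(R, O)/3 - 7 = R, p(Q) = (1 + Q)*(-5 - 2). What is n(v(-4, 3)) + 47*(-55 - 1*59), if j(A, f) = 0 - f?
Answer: -5355 + I*sqrt(5) ≈ -5355.0 + 2.2361*I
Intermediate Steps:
p(Q) = -7 - 7*Q (p(Q) = (1 + Q)*(-7) = -7 - 7*Q)
j(A, f) = -f
v(R, O) = 21 + 3*R
n(a) = 3 + sqrt(-14 + a) (n(a) = 3 + sqrt(a - (-7 - 7*(-3))) = 3 + sqrt(a - (-7 + 21)) = 3 + sqrt(a - 1*14) = 3 + sqrt(a - 14) = 3 + sqrt(-14 + a))
n(v(-4, 3)) + 47*(-55 - 1*59) = (3 + sqrt(-14 + (21 + 3*(-4)))) + 47*(-55 - 1*59) = (3 + sqrt(-14 + (21 - 12))) + 47*(-55 - 59) = (3 + sqrt(-14 + 9)) + 47*(-114) = (3 + sqrt(-5)) - 5358 = (3 + I*sqrt(5)) - 5358 = -5355 + I*sqrt(5)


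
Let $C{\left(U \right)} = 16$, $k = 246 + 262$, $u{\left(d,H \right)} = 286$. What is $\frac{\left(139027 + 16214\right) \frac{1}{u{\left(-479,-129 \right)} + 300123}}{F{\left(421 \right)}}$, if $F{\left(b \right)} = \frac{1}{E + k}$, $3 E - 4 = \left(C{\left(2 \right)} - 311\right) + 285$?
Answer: $\frac{78551946}{300409} \approx 261.48$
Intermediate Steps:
$k = 508$
$E = -2$ ($E = \frac{4}{3} + \frac{\left(16 - 311\right) + 285}{3} = \frac{4}{3} + \frac{-295 + 285}{3} = \frac{4}{3} + \frac{1}{3} \left(-10\right) = \frac{4}{3} - \frac{10}{3} = -2$)
$F{\left(b \right)} = \frac{1}{506}$ ($F{\left(b \right)} = \frac{1}{-2 + 508} = \frac{1}{506}$)
$\frac{\left(139027 + 16214\right) \frac{1}{u{\left(-479,-129 \right)} + 300123}}{F{\left(421 \right)}} = \frac{139027 + 16214}{286 + 300123} \frac{1}{\frac{1}{506}} = \frac{155241}{300409} \cdot 506 = \frac{78551946}{300409}$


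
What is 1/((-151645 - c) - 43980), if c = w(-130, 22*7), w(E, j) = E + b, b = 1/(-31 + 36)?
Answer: -5/977476 ≈ -5.1152e-6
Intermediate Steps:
b = 1/5 ≈ 0.20000
w(E, j) = 1/5 + E (w(E, j) = E + 1/5 = 1/5 + E)
c = -649/5 (c = 1/5 - 130 = -649/5 ≈ -129.80)
1/((-151645 - c) - 43980) = 1/((-151645 - 1*(-649/5)) - 43980) = 1/((-151645 + 649/5) - 43980) = 1/(-757576/5 - 43980) = 1/(-977476/5) = -5/977476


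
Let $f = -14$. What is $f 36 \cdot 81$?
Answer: $-40824$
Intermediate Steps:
$f 36 \cdot 81 = \left(-14\right) 36 \cdot 81 = \left(-504\right) 81 = -40824$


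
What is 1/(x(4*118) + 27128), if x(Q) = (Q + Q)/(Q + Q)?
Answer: 1/27129 ≈ 3.6861e-5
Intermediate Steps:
x(Q) = 1 (x(Q) = (2*Q)/((2*Q)) = (2*Q)*(1/(2*Q)) = 1)
1/(x(4*118) + 27128) = 1/(1 + 27128) = 1/27129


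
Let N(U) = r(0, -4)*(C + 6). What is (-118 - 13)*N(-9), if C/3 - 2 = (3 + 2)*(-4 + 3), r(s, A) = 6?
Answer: 2358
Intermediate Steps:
C = -9 (C = 6 + 3*((3 + 2)*(-4 + 3)) = 6 + 3*(5*(-1)) = 6 + 3*(-5) = 6 - 15 = -9)
N(U) = -18 (N(U) = 6*(-9 + 6) = 6*(-3) = -18)
(-118 - 13)*N(-9) = (-118 - 13)*(-18) = -131*(-18) = 2358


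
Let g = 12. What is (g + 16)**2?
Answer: 784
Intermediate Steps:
(g + 16)**2 = (12 + 16)**2 = 28**2 = 784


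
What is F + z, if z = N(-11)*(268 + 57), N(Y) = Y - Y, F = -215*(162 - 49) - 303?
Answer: -24598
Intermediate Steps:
F = -24598 (F = -215*113 - 303 = -24295 - 303 = -24598)
N(Y) = 0
z = 0 (z = 0*(268 + 57) = 0*325 = 0)
F + z = -24598 + 0 = -24598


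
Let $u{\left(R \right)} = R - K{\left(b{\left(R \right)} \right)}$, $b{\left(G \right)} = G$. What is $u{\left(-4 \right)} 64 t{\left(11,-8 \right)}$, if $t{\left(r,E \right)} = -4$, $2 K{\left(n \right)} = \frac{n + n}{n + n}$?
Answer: $1152$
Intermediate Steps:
$K{\left(n \right)} = \frac{1}{2}$ ($K{\left(n \right)} = \frac{\left(n + n\right) \frac{1}{n + n}}{2} = \frac{2 n \frac{1}{2 n}}{2} = \frac{1}{2} \cdot 1 = \frac{1}{2}$)
$u{\left(R \right)} = - \frac{1}{2} + R$ ($u{\left(R \right)} = R - \frac{1}{2} = - \frac{1}{2} + R$)
$u{\left(-4 \right)} 64 t{\left(11,-8 \right)} = \left(- \frac{1}{2} - 4\right) 64 \left(-4\right) = \left(- \frac{9}{2}\right) 64 \left(-4\right) = \left(-288\right) \left(-4\right) = 1152$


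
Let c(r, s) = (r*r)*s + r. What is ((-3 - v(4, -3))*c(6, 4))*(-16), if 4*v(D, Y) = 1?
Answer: 7800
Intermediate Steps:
v(D, Y) = ¼ (v(D, Y) = (¼)*1 = ¼)
c(r, s) = r + s*r² (c(r, s) = r²*s + r = s*r² + r = r + s*r²)
((-3 - v(4, -3))*c(6, 4))*(-16) = ((-3 - 1*¼)*(6*(1 + 6*4)))*(-16) = ((-3 - ¼)*(6*(1 + 24)))*(-16) = -39*25/2*(-16) = -13/4*150*(-16) = -975/2*(-16) = 7800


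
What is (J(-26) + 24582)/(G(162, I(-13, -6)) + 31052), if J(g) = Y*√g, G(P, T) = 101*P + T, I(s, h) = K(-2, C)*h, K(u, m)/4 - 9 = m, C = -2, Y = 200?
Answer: 12291/23623 + 100*I*√26/23623 ≈ 0.5203 + 0.021585*I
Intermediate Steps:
K(u, m) = 36 + 4*m
I(s, h) = 28*h (I(s, h) = (36 + 4*(-2))*h = (36 - 8)*h = 28*h)
G(P, T) = T + 101*P
J(g) = 200*√g
(J(-26) + 24582)/(G(162, I(-13, -6)) + 31052) = (200*√(-26) + 24582)/((28*(-6) + 101*162) + 31052) = (200*(I*√26) + 24582)/((-168 + 16362) + 31052) = (200*I*√26 + 24582)/(16194 + 31052) = (24582 + 200*I*√26)/47246 = (24582 + 200*I*√26)*(1/47246) = 12291/23623 + 100*I*√26/23623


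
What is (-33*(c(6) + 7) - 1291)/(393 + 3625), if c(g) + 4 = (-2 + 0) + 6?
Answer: -761/2009 ≈ -0.37880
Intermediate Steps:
c(g) = 0 (c(g) = -4 + ((-2 + 0) + 6) = -4 + (-2 + 6) = -4 + 4 = 0)
(-33*(c(6) + 7) - 1291)/(393 + 3625) = (-33*(0 + 7) - 1291)/(393 + 3625) = (-33*7 - 1291)/4018 = (-231 - 1291)*(1/4018) = -1522*1/4018 = -761/2009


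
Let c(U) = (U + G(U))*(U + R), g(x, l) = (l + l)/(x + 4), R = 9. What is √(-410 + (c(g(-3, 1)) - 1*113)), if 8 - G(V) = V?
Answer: I*√435 ≈ 20.857*I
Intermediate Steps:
G(V) = 8 - V
g(x, l) = 2*l/(4 + x) (g(x, l) = (2*l)/(4 + x) = 2*l/(4 + x))
c(U) = 72 + 8*U (c(U) = (U + (8 - U))*(U + 9) = 8*(9 + U) = 72 + 8*U)
√(-410 + (c(g(-3, 1)) - 1*113)) = √(-410 + ((72 + 8*(2*1/(4 - 3))) - 1*113)) = √(-410 + ((72 + 8*(2*1/1)) - 113)) = √(-410 + ((72 + 8*(2*1*1)) - 113)) = √(-410 + ((72 + 8*2) - 113)) = √(-410 + ((72 + 16) - 113)) = √(-410 + (88 - 113)) = √(-410 - 25) = √(-435) = I*√435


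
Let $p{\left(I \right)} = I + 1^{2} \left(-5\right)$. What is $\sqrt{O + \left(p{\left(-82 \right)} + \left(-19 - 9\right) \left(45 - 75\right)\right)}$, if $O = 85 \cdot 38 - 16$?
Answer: $\sqrt{3967} \approx 62.984$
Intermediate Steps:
$O = 3214$ ($O = 3230 - 16 = 3214$)
$p{\left(I \right)} = -5 + I$ ($p{\left(I \right)} = I + 1 \left(-5\right) = I - 5 = -5 + I$)
$\sqrt{O + \left(p{\left(-82 \right)} + \left(-19 - 9\right) \left(45 - 75\right)\right)} = \sqrt{3214 + \left(\left(-5 - 82\right) + \left(-19 - 9\right) \left(45 - 75\right)\right)} = \sqrt{3214 - \left(87 - \left(-19 - 9\right) \left(-30\right)\right)} = \sqrt{3214 - -753} = \sqrt{3214 + \left(-87 + 840\right)} = \sqrt{3214 + 753} = \sqrt{3967}$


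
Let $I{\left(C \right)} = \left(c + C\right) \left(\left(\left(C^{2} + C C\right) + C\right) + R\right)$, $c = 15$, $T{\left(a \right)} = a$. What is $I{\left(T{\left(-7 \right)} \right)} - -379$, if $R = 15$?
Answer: $1227$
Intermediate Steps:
$I{\left(C \right)} = \left(15 + C\right) \left(15 + C + 2 C^{2}\right)$ ($I{\left(C \right)} = \left(15 + C\right) \left(\left(\left(C^{2} + C C\right) + C\right) + 15\right) = \left(15 + C\right) \left(\left(\left(C^{2} + C^{2}\right) + C\right) + 15\right) = \left(15 + C\right) \left(\left(2 C^{2} + C\right) + 15\right) = \left(15 + C\right) \left(\left(C + 2 C^{2}\right) + 15\right) = \left(15 + C\right) \left(15 + C + 2 C^{2}\right)$)
$I{\left(T{\left(-7 \right)} \right)} - -379 = \left(225 + 2 \left(-7\right)^{3} + 30 \left(-7\right) + 31 \left(-7\right)^{2}\right) - -379 = \left(225 + 2 \left(-343\right) - 210 + 31 \cdot 49\right) + 379 = \left(225 - 686 - 210 + 1519\right) + 379 = 848 + 379 = 1227$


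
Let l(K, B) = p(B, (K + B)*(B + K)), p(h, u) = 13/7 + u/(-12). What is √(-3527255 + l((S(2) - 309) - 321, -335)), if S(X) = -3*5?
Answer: 2*I*√397703334/21 ≈ 1899.3*I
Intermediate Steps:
S(X) = -15
p(h, u) = 13/7 - u/12 (p(h, u) = 13*(⅐) + u*(-1/12) = 13/7 - u/12)
l(K, B) = 13/7 - (B + K)²/12 (l(K, B) = 13/7 - (K + B)*(B + K)/12 = 13/7 - (B + K)*(B + K)/12 = 13/7 - (B + K)²/12)
√(-3527255 + l((S(2) - 309) - 321, -335)) = √(-3527255 + (13/7 - 1/12*(-335)² - ((-15 - 309) - 321)²/12 - ⅙*(-335)*((-15 - 309) - 321))) = √(-3527255 + (13/7 - 1/12*112225 - (-324 - 321)²/12 - ⅙*(-335)*(-324 - 321))) = √(-3527255 + (13/7 - 112225/12 - 1/12*(-645)² - ⅙*(-335)*(-645))) = √(-3527255 + (13/7 - 112225/12 - 1/12*416025 - 72025/2)) = √(-3527255 + (13/7 - 112225/12 - 138675/4 - 72025/2)) = √(-3527255 - 1680661/21) = √(-75753016/21) = 2*I*√397703334/21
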